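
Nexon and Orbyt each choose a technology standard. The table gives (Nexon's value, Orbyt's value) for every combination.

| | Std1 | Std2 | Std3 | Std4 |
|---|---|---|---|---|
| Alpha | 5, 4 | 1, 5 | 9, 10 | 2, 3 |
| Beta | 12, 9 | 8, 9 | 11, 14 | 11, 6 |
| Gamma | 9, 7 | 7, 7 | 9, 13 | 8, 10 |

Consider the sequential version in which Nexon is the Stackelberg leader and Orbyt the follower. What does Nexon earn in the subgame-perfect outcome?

11

Solve by backward induction (Nexon leads).
- Alpha: BR = Std3, leader payoff 9.
- Beta: BR = Std3, leader payoff 11.
- Gamma: BR = Std3, leader payoff 9.
Among 9, 11, 9, the best is 11 at Beta. Subgame-perfect outcome: (Beta, Std3) with payoffs (11, 14).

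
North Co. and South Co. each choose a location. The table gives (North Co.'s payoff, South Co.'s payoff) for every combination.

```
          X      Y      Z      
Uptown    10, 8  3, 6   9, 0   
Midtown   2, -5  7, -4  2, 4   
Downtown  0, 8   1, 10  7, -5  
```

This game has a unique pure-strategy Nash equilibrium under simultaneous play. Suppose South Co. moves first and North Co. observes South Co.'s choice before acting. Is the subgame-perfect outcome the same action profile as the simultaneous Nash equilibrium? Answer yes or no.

Work backward from North Co.'s decision.
- X: North Co. compares 10, 2, 0 and picks Uptown; South Co. would get 8.
- Y: North Co. compares 3, 7, 1 and picks Midtown; South Co. would get -4.
- Z: North Co. compares 9, 2, 7 and picks Uptown; South Co. would get 0.
Among 8, -4, 0, the best is 8 at X. Subgame-perfect outcome: (Uptown, X) with payoffs (10, 8).
Under simultaneous play:
North Co.'s best replies: X→Uptown; Y→Midtown; Z→Uptown.
South Co.'s best replies: Uptown→X; Midtown→Z; Downtown→Y.
The unique mutual best reply is (Uptown, X), giving (10, 8).
Sequential outcome (Uptown, X) coincides with the Nash profile (Uptown, X).

yes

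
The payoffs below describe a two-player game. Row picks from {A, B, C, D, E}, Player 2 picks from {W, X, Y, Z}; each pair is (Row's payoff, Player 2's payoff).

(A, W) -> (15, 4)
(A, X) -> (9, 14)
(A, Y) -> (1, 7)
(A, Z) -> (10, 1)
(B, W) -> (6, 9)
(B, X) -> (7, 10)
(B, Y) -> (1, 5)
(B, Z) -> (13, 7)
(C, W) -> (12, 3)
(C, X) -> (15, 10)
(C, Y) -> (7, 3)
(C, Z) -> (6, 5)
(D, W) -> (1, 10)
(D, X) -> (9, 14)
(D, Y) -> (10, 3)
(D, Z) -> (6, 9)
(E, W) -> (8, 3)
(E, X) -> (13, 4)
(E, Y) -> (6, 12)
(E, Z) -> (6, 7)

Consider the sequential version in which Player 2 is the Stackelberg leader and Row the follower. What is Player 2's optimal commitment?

X

Solve by backward induction (Player 2 leads).
- W → Row plays A (best of 15, 6, 12, 1, 8); Player 2 gets 4.
- X → Row plays C (best of 9, 7, 15, 9, 13); Player 2 gets 10.
- Y → Row plays D (best of 1, 1, 7, 10, 6); Player 2 gets 3.
- Z → Row plays B (best of 10, 13, 6, 6, 6); Player 2 gets 7.
Maximizing over 4, 10, 3, 7, Player 2 chooses X. Subgame-perfect outcome: (C, X) with payoffs (15, 10).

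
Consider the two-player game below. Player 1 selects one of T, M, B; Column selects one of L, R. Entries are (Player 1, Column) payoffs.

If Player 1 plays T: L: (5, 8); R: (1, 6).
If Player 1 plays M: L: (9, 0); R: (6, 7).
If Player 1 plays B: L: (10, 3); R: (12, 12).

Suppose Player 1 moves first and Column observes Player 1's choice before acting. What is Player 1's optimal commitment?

Backward induction with Player 1 moving first.
- T: Column compares 8, 6 and picks L; Player 1 would get 5.
- M: Column compares 0, 7 and picks R; Player 1 would get 6.
- B: Column compares 3, 12 and picks R; Player 1 would get 12.
Maximizing over 5, 6, 12, Player 1 chooses B. Subgame-perfect outcome: (B, R) with payoffs (12, 12).

B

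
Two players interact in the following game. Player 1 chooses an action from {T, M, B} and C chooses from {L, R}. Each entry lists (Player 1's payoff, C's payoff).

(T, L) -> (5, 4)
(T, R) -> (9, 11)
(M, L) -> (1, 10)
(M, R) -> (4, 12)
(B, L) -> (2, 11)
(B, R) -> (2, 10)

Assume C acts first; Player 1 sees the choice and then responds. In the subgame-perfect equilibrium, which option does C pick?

Solve by backward induction (C leads).
- L → Player 1 plays T (best of 5, 1, 2); C gets 4.
- R → Player 1 plays T (best of 9, 4, 2); C gets 11.
Among 4, 11, the best is 11 at R. Subgame-perfect outcome: (T, R) with payoffs (9, 11).

R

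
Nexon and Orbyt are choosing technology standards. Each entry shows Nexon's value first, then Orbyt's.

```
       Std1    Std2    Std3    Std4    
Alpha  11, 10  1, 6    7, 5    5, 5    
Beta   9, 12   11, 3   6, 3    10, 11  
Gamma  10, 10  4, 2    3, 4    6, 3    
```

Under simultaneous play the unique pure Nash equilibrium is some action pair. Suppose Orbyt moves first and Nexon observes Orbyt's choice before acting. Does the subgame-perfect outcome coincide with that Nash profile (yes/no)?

Work backward from Nexon's decision.
- Std1: Nexon compares 11, 9, 10 and picks Alpha; Orbyt would get 10.
- Std2: Nexon compares 1, 11, 4 and picks Beta; Orbyt would get 3.
- Std3: Nexon compares 7, 6, 3 and picks Alpha; Orbyt would get 5.
- Std4: Nexon compares 5, 10, 6 and picks Beta; Orbyt would get 11.
Maximizing over 10, 3, 5, 11, Orbyt chooses Std4. Subgame-perfect outcome: (Beta, Std4) with payoffs (10, 11).
Under simultaneous play:
Nexon's best replies: Std1→Alpha; Std2→Beta; Std3→Alpha; Std4→Beta.
Orbyt's best replies: Alpha→Std1; Beta→Std1; Gamma→Std1.
The unique mutual best reply is (Alpha, Std1), giving (11, 10).
Sequential outcome (Beta, Std4) differs from the Nash profile (Alpha, Std1).

no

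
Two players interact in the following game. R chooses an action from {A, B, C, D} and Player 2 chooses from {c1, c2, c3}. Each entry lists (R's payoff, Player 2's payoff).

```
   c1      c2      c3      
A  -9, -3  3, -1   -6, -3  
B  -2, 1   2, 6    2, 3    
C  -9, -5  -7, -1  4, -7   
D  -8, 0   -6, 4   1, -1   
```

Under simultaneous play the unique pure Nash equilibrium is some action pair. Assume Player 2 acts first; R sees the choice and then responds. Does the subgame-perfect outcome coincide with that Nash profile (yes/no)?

Backward induction with Player 2 moving first.
- c1: BR = B, leader payoff 1.
- c2: BR = A, leader payoff -1.
- c3: BR = C, leader payoff -7.
Player 2's induced payoffs are 1, -1, -7, so Player 2 commits to c1. Subgame-perfect outcome: (B, c1) with payoffs (-2, 1).
Now find the simultaneous Nash equilibrium.
R's best replies: c1→B; c2→A; c3→C.
Player 2's best replies: A→c2; B→c2; C→c2; D→c2.
Only (A, c2) has each player best-responding; Nash payoffs (3, -1).
Sequential outcome (B, c1) differs from the Nash profile (A, c2).

no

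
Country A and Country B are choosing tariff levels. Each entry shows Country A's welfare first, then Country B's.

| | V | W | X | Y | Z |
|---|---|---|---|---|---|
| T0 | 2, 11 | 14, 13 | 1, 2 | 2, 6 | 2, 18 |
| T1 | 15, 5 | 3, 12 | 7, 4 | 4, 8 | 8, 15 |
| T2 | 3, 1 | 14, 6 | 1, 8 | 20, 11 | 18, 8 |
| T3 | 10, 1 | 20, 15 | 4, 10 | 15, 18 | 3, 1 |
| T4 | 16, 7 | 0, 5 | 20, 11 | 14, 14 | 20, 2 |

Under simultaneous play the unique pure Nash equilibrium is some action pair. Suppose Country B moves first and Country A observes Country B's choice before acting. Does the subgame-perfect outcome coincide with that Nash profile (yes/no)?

Work backward from Country A's decision.
- V → Country A plays T4 (best of 2, 15, 3, 10, 16); Country B gets 7.
- W → Country A plays T3 (best of 14, 3, 14, 20, 0); Country B gets 15.
- X → Country A plays T4 (best of 1, 7, 1, 4, 20); Country B gets 11.
- Y → Country A plays T2 (best of 2, 4, 20, 15, 14); Country B gets 11.
- Z → Country A plays T4 (best of 2, 8, 18, 3, 20); Country B gets 2.
Country B's induced payoffs are 7, 15, 11, 11, 2, so Country B commits to W. Subgame-perfect outcome: (T3, W) with payoffs (20, 15).
Now find the simultaneous Nash equilibrium.
Country A's best replies: V→T4; W→T3; X→T4; Y→T2; Z→T4.
Country B's best replies: T0→Z; T1→Z; T2→Y; T3→Y; T4→Y.
Only (T2, Y) has each player best-responding; Nash payoffs (20, 11).
Sequential outcome (T3, W) differs from the Nash profile (T2, Y).

no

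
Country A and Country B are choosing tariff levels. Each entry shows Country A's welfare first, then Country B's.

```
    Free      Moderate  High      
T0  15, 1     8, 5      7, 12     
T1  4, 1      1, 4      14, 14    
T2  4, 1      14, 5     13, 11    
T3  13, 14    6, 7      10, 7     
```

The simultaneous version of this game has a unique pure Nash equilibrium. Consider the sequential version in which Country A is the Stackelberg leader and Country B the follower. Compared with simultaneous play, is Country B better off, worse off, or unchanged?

Country B best-responds to each possible Country A move:
- T0: BR = High, leader payoff 7.
- T1: BR = High, leader payoff 14.
- T2: BR = High, leader payoff 13.
- T3: BR = Free, leader payoff 13.
Country A's induced payoffs are 7, 14, 13, 13, so Country A commits to T1. Subgame-perfect outcome: (T1, High) with payoffs (14, 14).
Now find the simultaneous Nash equilibrium.
Country A's best replies: Free→T0; Moderate→T2; High→T1.
Country B's best replies: T0→High; T1→High; T2→High; T3→Free.
Only (T1, High) has each player best-responding; Nash payoffs (14, 14).
Country B earns 14 sequentially versus 14 at the Nash outcome: unchanged.

unchanged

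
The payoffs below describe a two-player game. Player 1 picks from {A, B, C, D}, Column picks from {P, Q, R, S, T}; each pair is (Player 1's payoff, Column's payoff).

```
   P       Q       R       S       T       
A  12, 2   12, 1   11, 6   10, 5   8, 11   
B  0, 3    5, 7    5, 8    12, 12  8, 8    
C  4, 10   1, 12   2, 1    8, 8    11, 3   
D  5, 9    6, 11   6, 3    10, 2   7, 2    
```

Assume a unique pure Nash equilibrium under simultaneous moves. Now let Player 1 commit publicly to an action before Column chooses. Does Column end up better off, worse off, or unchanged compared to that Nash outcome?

Backward induction with Player 1 moving first.
- A → Column plays T (best of 2, 1, 6, 5, 11); Player 1 gets 8.
- B → Column plays S (best of 3, 7, 8, 12, 8); Player 1 gets 12.
- C → Column plays Q (best of 10, 12, 1, 8, 3); Player 1 gets 1.
- D → Column plays Q (best of 9, 11, 3, 2, 2); Player 1 gets 6.
Player 1's induced payoffs are 8, 12, 1, 6, so Player 1 commits to B. Subgame-perfect outcome: (B, S) with payoffs (12, 12).
Now find the simultaneous Nash equilibrium.
Player 1's best replies: P→A; Q→A; R→A; S→B; T→C.
Column's best replies: A→T; B→S; C→Q; D→Q.
Only (B, S) has each player best-responding; Nash payoffs (12, 12).
Column earns 12 sequentially versus 12 at the Nash outcome: unchanged.

unchanged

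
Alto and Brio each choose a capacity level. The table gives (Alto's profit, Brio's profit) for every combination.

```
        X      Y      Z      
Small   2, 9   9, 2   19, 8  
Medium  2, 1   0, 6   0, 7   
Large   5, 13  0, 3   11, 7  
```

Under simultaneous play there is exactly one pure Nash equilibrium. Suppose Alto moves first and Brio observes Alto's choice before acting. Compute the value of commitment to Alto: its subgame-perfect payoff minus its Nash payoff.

Work backward from Brio's decision.
- Small: Brio compares 9, 2, 8 and picks X; Alto would get 2.
- Medium: Brio compares 1, 6, 7 and picks Z; Alto would get 0.
- Large: Brio compares 13, 3, 7 and picks X; Alto would get 5.
Alto's induced payoffs are 2, 0, 5, so Alto commits to Large. Subgame-perfect outcome: (Large, X) with payoffs (5, 13).
For the simultaneous game, intersect best replies.
Alto's best replies: X→Large; Y→Small; Z→Small.
Brio's best replies: Small→X; Medium→Z; Large→X.
The unique mutual best reply is (Large, X), giving (5, 13).
Alto's commitment gain: 5 − 5 = 0.

0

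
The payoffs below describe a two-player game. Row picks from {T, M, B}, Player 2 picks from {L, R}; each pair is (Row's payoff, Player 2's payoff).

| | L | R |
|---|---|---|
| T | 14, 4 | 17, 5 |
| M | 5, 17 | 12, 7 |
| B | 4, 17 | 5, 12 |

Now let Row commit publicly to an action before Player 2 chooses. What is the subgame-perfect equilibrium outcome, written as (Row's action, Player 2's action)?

Player 2 best-responds to each possible Row move:
- T → Player 2 plays R (best of 4, 5); Row gets 17.
- M → Player 2 plays L (best of 17, 7); Row gets 5.
- B → Player 2 plays L (best of 17, 12); Row gets 4.
Among 17, 5, 4, the best is 17 at T. Subgame-perfect outcome: (T, R) with payoffs (17, 5).

(T, R)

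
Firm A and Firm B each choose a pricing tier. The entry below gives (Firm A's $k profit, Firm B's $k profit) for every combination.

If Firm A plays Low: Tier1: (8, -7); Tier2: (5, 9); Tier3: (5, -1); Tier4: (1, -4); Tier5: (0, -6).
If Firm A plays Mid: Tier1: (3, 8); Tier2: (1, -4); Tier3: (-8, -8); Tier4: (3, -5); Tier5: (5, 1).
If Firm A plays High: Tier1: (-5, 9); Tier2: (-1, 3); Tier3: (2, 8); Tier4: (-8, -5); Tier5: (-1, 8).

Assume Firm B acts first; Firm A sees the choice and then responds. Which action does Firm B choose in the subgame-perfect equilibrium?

Firm A best-responds to each possible Firm B move:
- Tier1: Firm A compares 8, 3, -5 and picks Low; Firm B would get -7.
- Tier2: Firm A compares 5, 1, -1 and picks Low; Firm B would get 9.
- Tier3: Firm A compares 5, -8, 2 and picks Low; Firm B would get -1.
- Tier4: Firm A compares 1, 3, -8 and picks Mid; Firm B would get -5.
- Tier5: Firm A compares 0, 5, -1 and picks Mid; Firm B would get 1.
Maximizing over -7, 9, -1, -5, 1, Firm B chooses Tier2. Subgame-perfect outcome: (Low, Tier2) with payoffs (5, 9).

Tier2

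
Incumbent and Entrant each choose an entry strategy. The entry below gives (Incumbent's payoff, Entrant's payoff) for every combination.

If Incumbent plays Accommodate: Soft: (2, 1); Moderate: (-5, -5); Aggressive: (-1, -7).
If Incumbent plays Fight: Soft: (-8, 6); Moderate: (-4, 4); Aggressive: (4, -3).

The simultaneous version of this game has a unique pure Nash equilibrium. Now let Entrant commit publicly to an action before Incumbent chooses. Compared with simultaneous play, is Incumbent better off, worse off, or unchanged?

Solve by backward induction (Entrant leads).
- Soft → Incumbent plays Accommodate (best of 2, -8); Entrant gets 1.
- Moderate → Incumbent plays Fight (best of -5, -4); Entrant gets 4.
- Aggressive → Incumbent plays Fight (best of -1, 4); Entrant gets -3.
Maximizing over 1, 4, -3, Entrant chooses Moderate. Subgame-perfect outcome: (Fight, Moderate) with payoffs (-4, 4).
For the simultaneous game, intersect best replies.
Incumbent's best replies: Soft→Accommodate; Moderate→Fight; Aggressive→Fight.
Entrant's best replies: Accommodate→Soft; Fight→Soft.
Only (Accommodate, Soft) has each player best-responding; Nash payoffs (2, 1).
Incumbent earns -4 sequentially versus 2 at the Nash outcome: worse off.

worse off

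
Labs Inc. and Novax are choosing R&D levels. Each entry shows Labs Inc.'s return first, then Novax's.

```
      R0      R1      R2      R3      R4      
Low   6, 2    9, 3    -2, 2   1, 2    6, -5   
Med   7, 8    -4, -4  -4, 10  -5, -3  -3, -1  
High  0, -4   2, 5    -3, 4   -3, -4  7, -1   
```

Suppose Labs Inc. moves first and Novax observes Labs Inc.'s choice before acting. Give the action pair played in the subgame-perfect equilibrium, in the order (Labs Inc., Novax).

(Low, R1)

Novax best-responds to each possible Labs Inc. move:
- Low: Novax compares 2, 3, 2, 2, -5 and picks R1; Labs Inc. would get 9.
- Med: Novax compares 8, -4, 10, -3, -1 and picks R2; Labs Inc. would get -4.
- High: Novax compares -4, 5, 4, -4, -1 and picks R1; Labs Inc. would get 2.
Maximizing over 9, -4, 2, Labs Inc. chooses Low. Subgame-perfect outcome: (Low, R1) with payoffs (9, 3).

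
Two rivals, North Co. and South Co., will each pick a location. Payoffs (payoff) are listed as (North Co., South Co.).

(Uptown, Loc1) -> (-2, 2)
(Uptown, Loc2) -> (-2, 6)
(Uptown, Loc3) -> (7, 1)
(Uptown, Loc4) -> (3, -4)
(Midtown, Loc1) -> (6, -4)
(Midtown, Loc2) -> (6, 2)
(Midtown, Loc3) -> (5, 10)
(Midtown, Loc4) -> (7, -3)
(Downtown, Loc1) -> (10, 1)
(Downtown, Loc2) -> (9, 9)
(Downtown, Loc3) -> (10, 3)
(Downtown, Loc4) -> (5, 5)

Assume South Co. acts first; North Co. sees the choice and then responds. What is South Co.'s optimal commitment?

Backward induction with South Co. moving first.
- Loc1 → North Co. plays Downtown (best of -2, 6, 10); South Co. gets 1.
- Loc2 → North Co. plays Downtown (best of -2, 6, 9); South Co. gets 9.
- Loc3 → North Co. plays Downtown (best of 7, 5, 10); South Co. gets 3.
- Loc4 → North Co. plays Midtown (best of 3, 7, 5); South Co. gets -3.
South Co.'s induced payoffs are 1, 9, 3, -3, so South Co. commits to Loc2. Subgame-perfect outcome: (Downtown, Loc2) with payoffs (9, 9).

Loc2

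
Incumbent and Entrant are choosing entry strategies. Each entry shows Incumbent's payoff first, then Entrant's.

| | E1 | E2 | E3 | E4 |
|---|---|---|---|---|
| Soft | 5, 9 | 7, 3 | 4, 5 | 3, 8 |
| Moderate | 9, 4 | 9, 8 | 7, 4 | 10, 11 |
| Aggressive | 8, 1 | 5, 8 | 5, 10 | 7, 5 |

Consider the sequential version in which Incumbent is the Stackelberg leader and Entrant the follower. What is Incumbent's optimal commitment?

Moderate

Backward induction with Incumbent moving first.
- Soft: Entrant compares 9, 3, 5, 8 and picks E1; Incumbent would get 5.
- Moderate: Entrant compares 4, 8, 4, 11 and picks E4; Incumbent would get 10.
- Aggressive: Entrant compares 1, 8, 10, 5 and picks E3; Incumbent would get 5.
Maximizing over 5, 10, 5, Incumbent chooses Moderate. Subgame-perfect outcome: (Moderate, E4) with payoffs (10, 11).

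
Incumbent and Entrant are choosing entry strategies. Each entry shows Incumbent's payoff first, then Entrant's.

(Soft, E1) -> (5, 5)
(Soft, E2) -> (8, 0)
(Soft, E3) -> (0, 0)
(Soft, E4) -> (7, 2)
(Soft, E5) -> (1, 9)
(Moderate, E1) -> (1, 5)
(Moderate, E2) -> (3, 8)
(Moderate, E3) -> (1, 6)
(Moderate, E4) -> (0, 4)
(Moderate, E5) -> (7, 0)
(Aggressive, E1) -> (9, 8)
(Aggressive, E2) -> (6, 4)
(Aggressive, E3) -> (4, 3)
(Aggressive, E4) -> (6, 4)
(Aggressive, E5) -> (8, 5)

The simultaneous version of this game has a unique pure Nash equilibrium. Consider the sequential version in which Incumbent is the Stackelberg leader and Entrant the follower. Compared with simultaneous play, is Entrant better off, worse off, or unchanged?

unchanged

Solve by backward induction (Incumbent leads).
- Soft: BR = E5, leader payoff 1.
- Moderate: BR = E2, leader payoff 3.
- Aggressive: BR = E1, leader payoff 9.
Maximizing over 1, 3, 9, Incumbent chooses Aggressive. Subgame-perfect outcome: (Aggressive, E1) with payoffs (9, 8).
Under simultaneous play:
Incumbent's best replies: E1→Aggressive; E2→Soft; E3→Aggressive; E4→Soft; E5→Aggressive.
Entrant's best replies: Soft→E5; Moderate→E2; Aggressive→E1.
Only (Aggressive, E1) has each player best-responding; Nash payoffs (9, 8).
Entrant earns 8 sequentially versus 8 at the Nash outcome: unchanged.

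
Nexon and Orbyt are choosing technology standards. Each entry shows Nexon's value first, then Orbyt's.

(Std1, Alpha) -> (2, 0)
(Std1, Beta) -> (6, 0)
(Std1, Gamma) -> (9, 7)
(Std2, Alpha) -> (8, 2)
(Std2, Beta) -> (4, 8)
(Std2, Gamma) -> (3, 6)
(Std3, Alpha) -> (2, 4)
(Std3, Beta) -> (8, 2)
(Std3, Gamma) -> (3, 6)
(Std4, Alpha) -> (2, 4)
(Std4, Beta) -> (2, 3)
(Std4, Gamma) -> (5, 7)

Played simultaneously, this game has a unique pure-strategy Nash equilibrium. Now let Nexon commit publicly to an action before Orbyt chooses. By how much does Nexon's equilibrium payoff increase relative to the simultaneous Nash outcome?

0

Work backward from Orbyt's decision.
- Std1: Orbyt compares 0, 0, 7 and picks Gamma; Nexon would get 9.
- Std2: Orbyt compares 2, 8, 6 and picks Beta; Nexon would get 4.
- Std3: Orbyt compares 4, 2, 6 and picks Gamma; Nexon would get 3.
- Std4: Orbyt compares 4, 3, 7 and picks Gamma; Nexon would get 5.
Among 9, 4, 3, 5, the best is 9 at Std1. Subgame-perfect outcome: (Std1, Gamma) with payoffs (9, 7).
For the simultaneous game, intersect best replies.
Nexon's best replies: Alpha→Std2; Beta→Std3; Gamma→Std1.
Orbyt's best replies: Std1→Gamma; Std2→Beta; Std3→Gamma; Std4→Gamma.
The unique mutual best reply is (Std1, Gamma), giving (9, 7).
Nexon's commitment gain: 9 − 9 = 0.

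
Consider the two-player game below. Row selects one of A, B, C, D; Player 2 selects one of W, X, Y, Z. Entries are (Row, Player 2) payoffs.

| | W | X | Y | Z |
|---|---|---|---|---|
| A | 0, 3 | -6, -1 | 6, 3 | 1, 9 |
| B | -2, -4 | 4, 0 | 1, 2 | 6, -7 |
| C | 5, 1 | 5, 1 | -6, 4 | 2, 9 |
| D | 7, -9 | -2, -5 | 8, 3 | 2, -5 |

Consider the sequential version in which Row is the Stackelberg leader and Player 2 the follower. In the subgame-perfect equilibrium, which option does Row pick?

Work backward from Player 2's decision.
- A: BR = Z, leader payoff 1.
- B: BR = Y, leader payoff 1.
- C: BR = Z, leader payoff 2.
- D: BR = Y, leader payoff 8.
Row's induced payoffs are 1, 1, 2, 8, so Row commits to D. Subgame-perfect outcome: (D, Y) with payoffs (8, 3).

D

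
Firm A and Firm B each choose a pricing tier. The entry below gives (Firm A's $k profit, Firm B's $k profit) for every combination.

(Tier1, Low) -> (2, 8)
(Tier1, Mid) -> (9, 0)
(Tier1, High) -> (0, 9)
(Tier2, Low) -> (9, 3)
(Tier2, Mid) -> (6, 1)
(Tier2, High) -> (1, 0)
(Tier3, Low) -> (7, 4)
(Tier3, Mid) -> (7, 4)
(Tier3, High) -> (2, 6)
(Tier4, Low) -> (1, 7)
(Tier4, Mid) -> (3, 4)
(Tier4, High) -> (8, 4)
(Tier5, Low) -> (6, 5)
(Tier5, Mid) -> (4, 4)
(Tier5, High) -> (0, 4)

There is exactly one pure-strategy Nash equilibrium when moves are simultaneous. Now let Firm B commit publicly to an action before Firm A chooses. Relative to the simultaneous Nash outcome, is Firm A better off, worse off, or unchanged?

worse off

Firm A best-responds to each possible Firm B move:
- Low → Firm A plays Tier2 (best of 2, 9, 7, 1, 6); Firm B gets 3.
- Mid → Firm A plays Tier1 (best of 9, 6, 7, 3, 4); Firm B gets 0.
- High → Firm A plays Tier4 (best of 0, 1, 2, 8, 0); Firm B gets 4.
Maximizing over 3, 0, 4, Firm B chooses High. Subgame-perfect outcome: (Tier4, High) with payoffs (8, 4).
For the simultaneous game, intersect best replies.
Firm A's best replies: Low→Tier2; Mid→Tier1; High→Tier4.
Firm B's best replies: Tier1→High; Tier2→Low; Tier3→High; Tier4→Low; Tier5→Low.
Only (Tier2, Low) has each player best-responding; Nash payoffs (9, 3).
Firm A earns 8 sequentially versus 9 at the Nash outcome: worse off.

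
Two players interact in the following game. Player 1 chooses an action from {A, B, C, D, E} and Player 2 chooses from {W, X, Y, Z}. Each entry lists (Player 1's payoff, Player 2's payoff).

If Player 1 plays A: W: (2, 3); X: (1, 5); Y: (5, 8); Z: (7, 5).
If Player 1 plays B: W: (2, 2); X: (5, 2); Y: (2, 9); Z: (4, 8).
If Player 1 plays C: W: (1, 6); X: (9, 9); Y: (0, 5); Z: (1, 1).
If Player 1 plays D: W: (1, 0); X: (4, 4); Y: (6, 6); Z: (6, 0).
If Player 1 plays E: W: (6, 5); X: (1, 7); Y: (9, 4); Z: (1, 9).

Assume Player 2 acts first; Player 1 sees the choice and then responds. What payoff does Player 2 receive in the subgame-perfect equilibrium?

Work backward from Player 1's decision.
- W: Player 1 compares 2, 2, 1, 1, 6 and picks E; Player 2 would get 5.
- X: Player 1 compares 1, 5, 9, 4, 1 and picks C; Player 2 would get 9.
- Y: Player 1 compares 5, 2, 0, 6, 9 and picks E; Player 2 would get 4.
- Z: Player 1 compares 7, 4, 1, 6, 1 and picks A; Player 2 would get 5.
Player 2's induced payoffs are 5, 9, 4, 5, so Player 2 commits to X. Subgame-perfect outcome: (C, X) with payoffs (9, 9).

9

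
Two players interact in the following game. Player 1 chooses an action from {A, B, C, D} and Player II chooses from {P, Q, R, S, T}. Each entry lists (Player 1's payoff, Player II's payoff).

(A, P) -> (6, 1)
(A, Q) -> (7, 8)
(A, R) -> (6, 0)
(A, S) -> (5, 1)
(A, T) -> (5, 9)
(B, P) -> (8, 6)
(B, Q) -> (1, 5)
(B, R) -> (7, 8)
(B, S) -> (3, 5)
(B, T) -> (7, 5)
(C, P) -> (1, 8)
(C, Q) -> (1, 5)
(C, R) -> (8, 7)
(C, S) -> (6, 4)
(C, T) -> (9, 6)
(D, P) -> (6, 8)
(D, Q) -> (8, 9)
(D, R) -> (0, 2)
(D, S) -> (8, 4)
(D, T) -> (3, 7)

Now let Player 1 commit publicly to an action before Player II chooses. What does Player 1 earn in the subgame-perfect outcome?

Player II best-responds to each possible Player 1 move:
- A: Player II compares 1, 8, 0, 1, 9 and picks T; Player 1 would get 5.
- B: Player II compares 6, 5, 8, 5, 5 and picks R; Player 1 would get 7.
- C: Player II compares 8, 5, 7, 4, 6 and picks P; Player 1 would get 1.
- D: Player II compares 8, 9, 2, 4, 7 and picks Q; Player 1 would get 8.
Maximizing over 5, 7, 1, 8, Player 1 chooses D. Subgame-perfect outcome: (D, Q) with payoffs (8, 9).

8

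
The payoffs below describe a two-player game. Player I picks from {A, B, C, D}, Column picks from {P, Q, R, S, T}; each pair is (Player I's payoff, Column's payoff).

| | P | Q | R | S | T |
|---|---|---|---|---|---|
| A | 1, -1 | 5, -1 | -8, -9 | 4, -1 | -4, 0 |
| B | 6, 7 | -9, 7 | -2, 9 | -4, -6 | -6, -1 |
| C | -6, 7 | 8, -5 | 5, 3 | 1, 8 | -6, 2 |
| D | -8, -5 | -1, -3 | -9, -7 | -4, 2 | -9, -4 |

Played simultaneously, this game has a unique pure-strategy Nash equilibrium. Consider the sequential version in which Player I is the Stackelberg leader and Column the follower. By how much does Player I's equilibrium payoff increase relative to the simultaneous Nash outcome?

5

Work backward from Column's decision.
- A → Column plays T (best of -1, -1, -9, -1, 0); Player I gets -4.
- B → Column plays R (best of 7, 7, 9, -6, -1); Player I gets -2.
- C → Column plays S (best of 7, -5, 3, 8, 2); Player I gets 1.
- D → Column plays S (best of -5, -3, -7, 2, -4); Player I gets -4.
Maximizing over -4, -2, 1, -4, Player I chooses C. Subgame-perfect outcome: (C, S) with payoffs (1, 8).
For the simultaneous game, intersect best replies.
Player I's best replies: P→B; Q→C; R→C; S→A; T→A.
Column's best replies: A→T; B→R; C→S; D→S.
The unique mutual best reply is (A, T), giving (-4, 0).
Player I's commitment gain: 1 − -4 = 5.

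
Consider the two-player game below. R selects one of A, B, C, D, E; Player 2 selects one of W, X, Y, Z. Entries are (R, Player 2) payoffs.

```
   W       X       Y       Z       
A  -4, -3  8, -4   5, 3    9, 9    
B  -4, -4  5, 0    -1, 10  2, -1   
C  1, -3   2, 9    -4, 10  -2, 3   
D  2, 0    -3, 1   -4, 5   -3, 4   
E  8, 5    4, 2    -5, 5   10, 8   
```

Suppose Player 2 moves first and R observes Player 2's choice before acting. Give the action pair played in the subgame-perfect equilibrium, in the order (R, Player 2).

Work backward from R's decision.
- W → R plays E (best of -4, -4, 1, 2, 8); Player 2 gets 5.
- X → R plays A (best of 8, 5, 2, -3, 4); Player 2 gets -4.
- Y → R plays A (best of 5, -1, -4, -4, -5); Player 2 gets 3.
- Z → R plays E (best of 9, 2, -2, -3, 10); Player 2 gets 8.
Among 5, -4, 3, 8, the best is 8 at Z. Subgame-perfect outcome: (E, Z) with payoffs (10, 8).

(E, Z)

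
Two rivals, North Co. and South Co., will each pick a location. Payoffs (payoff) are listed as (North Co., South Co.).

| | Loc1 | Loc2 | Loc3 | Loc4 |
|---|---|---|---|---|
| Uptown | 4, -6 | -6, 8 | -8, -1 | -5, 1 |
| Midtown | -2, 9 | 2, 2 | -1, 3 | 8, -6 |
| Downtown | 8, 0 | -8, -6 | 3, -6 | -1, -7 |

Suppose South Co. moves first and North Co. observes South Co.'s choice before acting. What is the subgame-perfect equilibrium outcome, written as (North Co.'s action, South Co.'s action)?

Work backward from North Co.'s decision.
- Loc1: BR = Downtown, leader payoff 0.
- Loc2: BR = Midtown, leader payoff 2.
- Loc3: BR = Downtown, leader payoff -6.
- Loc4: BR = Midtown, leader payoff -6.
Among 0, 2, -6, -6, the best is 2 at Loc2. Subgame-perfect outcome: (Midtown, Loc2) with payoffs (2, 2).

(Midtown, Loc2)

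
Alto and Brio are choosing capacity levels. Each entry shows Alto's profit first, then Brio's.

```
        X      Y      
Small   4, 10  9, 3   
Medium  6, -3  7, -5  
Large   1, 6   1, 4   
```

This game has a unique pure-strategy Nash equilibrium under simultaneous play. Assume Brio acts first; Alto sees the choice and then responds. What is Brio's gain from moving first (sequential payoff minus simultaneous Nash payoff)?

Solve by backward induction (Brio leads).
- X → Alto plays Medium (best of 4, 6, 1); Brio gets -3.
- Y → Alto plays Small (best of 9, 7, 1); Brio gets 3.
Brio's induced payoffs are -3, 3, so Brio commits to Y. Subgame-perfect outcome: (Small, Y) with payoffs (9, 3).
For the simultaneous game, intersect best replies.
Alto's best replies: X→Medium; Y→Small.
Brio's best replies: Small→X; Medium→X; Large→X.
Only (Medium, X) has each player best-responding; Nash payoffs (6, -3).
Brio's commitment gain: 3 − -3 = 6.

6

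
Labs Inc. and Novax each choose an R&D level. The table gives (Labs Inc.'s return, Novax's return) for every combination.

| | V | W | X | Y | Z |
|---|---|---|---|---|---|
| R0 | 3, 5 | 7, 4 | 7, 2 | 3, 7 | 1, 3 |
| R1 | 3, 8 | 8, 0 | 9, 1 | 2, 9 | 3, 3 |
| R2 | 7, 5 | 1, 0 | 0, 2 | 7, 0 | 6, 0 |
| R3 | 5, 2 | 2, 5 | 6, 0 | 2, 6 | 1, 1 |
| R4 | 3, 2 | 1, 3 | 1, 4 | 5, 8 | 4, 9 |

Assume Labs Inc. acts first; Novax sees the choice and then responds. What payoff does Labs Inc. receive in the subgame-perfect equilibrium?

7

Novax best-responds to each possible Labs Inc. move:
- R0 → Novax plays Y (best of 5, 4, 2, 7, 3); Labs Inc. gets 3.
- R1 → Novax plays Y (best of 8, 0, 1, 9, 3); Labs Inc. gets 2.
- R2 → Novax plays V (best of 5, 0, 2, 0, 0); Labs Inc. gets 7.
- R3 → Novax plays Y (best of 2, 5, 0, 6, 1); Labs Inc. gets 2.
- R4 → Novax plays Z (best of 2, 3, 4, 8, 9); Labs Inc. gets 4.
Among 3, 2, 7, 2, 4, the best is 7 at R2. Subgame-perfect outcome: (R2, V) with payoffs (7, 5).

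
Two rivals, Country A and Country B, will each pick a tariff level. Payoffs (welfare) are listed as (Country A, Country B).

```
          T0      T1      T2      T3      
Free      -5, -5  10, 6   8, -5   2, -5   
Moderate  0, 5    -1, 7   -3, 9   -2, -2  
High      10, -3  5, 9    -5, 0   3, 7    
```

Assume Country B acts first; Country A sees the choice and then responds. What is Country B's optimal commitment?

T3

Backward induction with Country B moving first.
- T0: BR = High, leader payoff -3.
- T1: BR = Free, leader payoff 6.
- T2: BR = Free, leader payoff -5.
- T3: BR = High, leader payoff 7.
Among -3, 6, -5, 7, the best is 7 at T3. Subgame-perfect outcome: (High, T3) with payoffs (3, 7).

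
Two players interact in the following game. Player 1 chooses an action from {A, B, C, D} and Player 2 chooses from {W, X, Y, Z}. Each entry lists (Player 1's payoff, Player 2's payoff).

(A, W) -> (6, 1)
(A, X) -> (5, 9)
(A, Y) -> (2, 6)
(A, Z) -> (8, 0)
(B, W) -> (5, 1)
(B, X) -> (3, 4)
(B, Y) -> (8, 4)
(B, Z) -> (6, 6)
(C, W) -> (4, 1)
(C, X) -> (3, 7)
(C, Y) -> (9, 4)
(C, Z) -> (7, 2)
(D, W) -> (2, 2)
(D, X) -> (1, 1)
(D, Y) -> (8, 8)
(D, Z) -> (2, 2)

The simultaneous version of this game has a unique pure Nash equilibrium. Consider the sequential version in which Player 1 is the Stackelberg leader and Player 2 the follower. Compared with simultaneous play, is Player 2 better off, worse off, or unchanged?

worse off

Backward induction with Player 1 moving first.
- A: Player 2 compares 1, 9, 6, 0 and picks X; Player 1 would get 5.
- B: Player 2 compares 1, 4, 4, 6 and picks Z; Player 1 would get 6.
- C: Player 2 compares 1, 7, 4, 2 and picks X; Player 1 would get 3.
- D: Player 2 compares 2, 1, 8, 2 and picks Y; Player 1 would get 8.
Among 5, 6, 3, 8, the best is 8 at D. Subgame-perfect outcome: (D, Y) with payoffs (8, 8).
Now find the simultaneous Nash equilibrium.
Player 1's best replies: W→A; X→A; Y→C; Z→A.
Player 2's best replies: A→X; B→Z; C→X; D→Y.
The unique mutual best reply is (A, X), giving (5, 9).
Player 2 earns 8 sequentially versus 9 at the Nash outcome: worse off.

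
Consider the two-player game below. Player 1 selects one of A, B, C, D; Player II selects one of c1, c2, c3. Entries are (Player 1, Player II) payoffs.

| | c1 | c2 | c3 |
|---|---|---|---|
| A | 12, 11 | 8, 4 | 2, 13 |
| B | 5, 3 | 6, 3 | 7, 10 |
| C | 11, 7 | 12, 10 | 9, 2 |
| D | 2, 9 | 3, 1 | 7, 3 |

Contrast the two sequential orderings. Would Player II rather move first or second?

first

If Player 1 leads: Player II's best replies are A→c3, B→c3, C→c2, D→c1; Player 1's induced payoffs 2, 7, 12, 2; outcome (C, c2), payoffs (12, 10).
If Player II leads: Player 1's best replies are c1→A, c2→C, c3→C; Player II's induced payoffs 11, 10, 2; outcome (A, c1), payoffs (12, 11).
Player II gets 11 moving first and 10 moving second, so Player II prefers to move first.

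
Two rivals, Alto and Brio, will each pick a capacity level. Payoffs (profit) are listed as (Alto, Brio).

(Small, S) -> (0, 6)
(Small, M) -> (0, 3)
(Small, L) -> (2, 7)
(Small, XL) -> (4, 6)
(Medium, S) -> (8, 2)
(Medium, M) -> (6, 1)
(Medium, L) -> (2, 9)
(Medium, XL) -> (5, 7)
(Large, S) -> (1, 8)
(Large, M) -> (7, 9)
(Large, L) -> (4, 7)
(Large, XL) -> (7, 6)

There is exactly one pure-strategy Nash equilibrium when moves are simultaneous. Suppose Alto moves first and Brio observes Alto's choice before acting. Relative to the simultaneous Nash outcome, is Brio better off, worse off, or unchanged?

unchanged

Brio best-responds to each possible Alto move:
- Small: BR = L, leader payoff 2.
- Medium: BR = L, leader payoff 2.
- Large: BR = M, leader payoff 7.
Among 2, 2, 7, the best is 7 at Large. Subgame-perfect outcome: (Large, M) with payoffs (7, 9).
Now find the simultaneous Nash equilibrium.
Alto's best replies: S→Medium; M→Large; L→Large; XL→Large.
Brio's best replies: Small→L; Medium→L; Large→M.
Only (Large, M) has each player best-responding; Nash payoffs (7, 9).
Brio earns 9 sequentially versus 9 at the Nash outcome: unchanged.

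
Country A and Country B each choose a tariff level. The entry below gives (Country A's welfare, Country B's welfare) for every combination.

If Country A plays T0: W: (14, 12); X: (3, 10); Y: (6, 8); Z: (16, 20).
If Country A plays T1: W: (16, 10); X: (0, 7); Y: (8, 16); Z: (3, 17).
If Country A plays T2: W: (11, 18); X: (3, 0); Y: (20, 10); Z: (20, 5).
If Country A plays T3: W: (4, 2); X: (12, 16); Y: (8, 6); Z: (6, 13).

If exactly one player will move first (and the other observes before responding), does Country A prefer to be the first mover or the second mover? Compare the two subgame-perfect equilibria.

If Country A leads: Country B's best replies are T0→Z, T1→Z, T2→W, T3→X; Country A's induced payoffs 16, 3, 11, 12; outcome (T0, Z), payoffs (16, 20).
If Country B leads: Country A's best replies are W→T1, X→T3, Y→T2, Z→T2; Country B's induced payoffs 10, 16, 10, 5; outcome (T3, X), payoffs (12, 16).
Country A gets 16 moving first and 12 moving second, so Country A prefers to move first.

first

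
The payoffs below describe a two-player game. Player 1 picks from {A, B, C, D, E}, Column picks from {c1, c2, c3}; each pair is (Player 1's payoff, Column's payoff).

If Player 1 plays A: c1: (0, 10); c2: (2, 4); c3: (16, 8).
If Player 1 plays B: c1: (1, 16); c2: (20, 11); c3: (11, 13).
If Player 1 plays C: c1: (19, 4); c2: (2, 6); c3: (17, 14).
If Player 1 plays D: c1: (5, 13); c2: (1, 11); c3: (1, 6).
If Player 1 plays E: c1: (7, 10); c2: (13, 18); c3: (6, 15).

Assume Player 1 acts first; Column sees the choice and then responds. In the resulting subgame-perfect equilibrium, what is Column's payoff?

Column best-responds to each possible Player 1 move:
- A: BR = c1, leader payoff 0.
- B: BR = c1, leader payoff 1.
- C: BR = c3, leader payoff 17.
- D: BR = c1, leader payoff 5.
- E: BR = c2, leader payoff 13.
Among 0, 1, 17, 5, 13, the best is 17 at C. Subgame-perfect outcome: (C, c3) with payoffs (17, 14).

14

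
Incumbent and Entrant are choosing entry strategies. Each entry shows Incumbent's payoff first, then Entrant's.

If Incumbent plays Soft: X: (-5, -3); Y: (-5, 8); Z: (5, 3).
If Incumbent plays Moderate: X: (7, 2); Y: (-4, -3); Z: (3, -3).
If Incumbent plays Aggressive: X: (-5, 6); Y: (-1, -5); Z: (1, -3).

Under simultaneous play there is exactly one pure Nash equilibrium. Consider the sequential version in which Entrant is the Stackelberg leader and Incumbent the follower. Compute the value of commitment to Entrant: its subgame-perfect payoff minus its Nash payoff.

Incumbent best-responds to each possible Entrant move:
- X: BR = Moderate, leader payoff 2.
- Y: BR = Aggressive, leader payoff -5.
- Z: BR = Soft, leader payoff 3.
Maximizing over 2, -5, 3, Entrant chooses Z. Subgame-perfect outcome: (Soft, Z) with payoffs (5, 3).
For the simultaneous game, intersect best replies.
Incumbent's best replies: X→Moderate; Y→Aggressive; Z→Soft.
Entrant's best replies: Soft→Y; Moderate→X; Aggressive→X.
Only (Moderate, X) has each player best-responding; Nash payoffs (7, 2).
Entrant's commitment gain: 3 − 2 = 1.

1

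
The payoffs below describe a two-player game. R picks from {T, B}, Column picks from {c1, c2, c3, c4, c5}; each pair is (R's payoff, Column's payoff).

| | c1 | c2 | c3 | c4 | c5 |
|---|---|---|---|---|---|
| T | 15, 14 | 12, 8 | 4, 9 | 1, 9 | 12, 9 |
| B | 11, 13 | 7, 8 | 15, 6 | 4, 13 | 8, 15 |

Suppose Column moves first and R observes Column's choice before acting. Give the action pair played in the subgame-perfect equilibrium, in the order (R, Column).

Work backward from R's decision.
- c1: BR = T, leader payoff 14.
- c2: BR = T, leader payoff 8.
- c3: BR = B, leader payoff 6.
- c4: BR = B, leader payoff 13.
- c5: BR = T, leader payoff 9.
Among 14, 8, 6, 13, 9, the best is 14 at c1. Subgame-perfect outcome: (T, c1) with payoffs (15, 14).

(T, c1)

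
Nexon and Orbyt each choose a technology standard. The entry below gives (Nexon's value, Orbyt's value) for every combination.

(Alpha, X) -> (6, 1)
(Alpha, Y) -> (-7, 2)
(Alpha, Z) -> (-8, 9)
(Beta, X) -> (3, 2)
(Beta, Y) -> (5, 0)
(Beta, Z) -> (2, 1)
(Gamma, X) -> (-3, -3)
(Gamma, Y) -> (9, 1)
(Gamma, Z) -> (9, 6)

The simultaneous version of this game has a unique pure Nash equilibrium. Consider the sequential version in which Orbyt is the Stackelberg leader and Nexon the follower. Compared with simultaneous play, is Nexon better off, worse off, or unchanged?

Solve by backward induction (Orbyt leads).
- X: Nexon compares 6, 3, -3 and picks Alpha; Orbyt would get 1.
- Y: Nexon compares -7, 5, 9 and picks Gamma; Orbyt would get 1.
- Z: Nexon compares -8, 2, 9 and picks Gamma; Orbyt would get 6.
Orbyt's induced payoffs are 1, 1, 6, so Orbyt commits to Z. Subgame-perfect outcome: (Gamma, Z) with payoffs (9, 6).
Under simultaneous play:
Nexon's best replies: X→Alpha; Y→Gamma; Z→Gamma.
Orbyt's best replies: Alpha→Z; Beta→X; Gamma→Z.
Only (Gamma, Z) has each player best-responding; Nash payoffs (9, 6).
Nexon earns 9 sequentially versus 9 at the Nash outcome: unchanged.

unchanged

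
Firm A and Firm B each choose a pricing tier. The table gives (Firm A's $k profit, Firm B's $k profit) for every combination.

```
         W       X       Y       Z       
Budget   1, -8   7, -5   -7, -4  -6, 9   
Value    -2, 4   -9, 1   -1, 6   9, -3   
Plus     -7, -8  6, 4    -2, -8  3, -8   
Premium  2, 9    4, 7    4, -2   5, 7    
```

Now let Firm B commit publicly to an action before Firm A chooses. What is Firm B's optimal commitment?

Work backward from Firm A's decision.
- W → Firm A plays Premium (best of 1, -2, -7, 2); Firm B gets 9.
- X → Firm A plays Budget (best of 7, -9, 6, 4); Firm B gets -5.
- Y → Firm A plays Premium (best of -7, -1, -2, 4); Firm B gets -2.
- Z → Firm A plays Value (best of -6, 9, 3, 5); Firm B gets -3.
Firm B's induced payoffs are 9, -5, -2, -3, so Firm B commits to W. Subgame-perfect outcome: (Premium, W) with payoffs (2, 9).

W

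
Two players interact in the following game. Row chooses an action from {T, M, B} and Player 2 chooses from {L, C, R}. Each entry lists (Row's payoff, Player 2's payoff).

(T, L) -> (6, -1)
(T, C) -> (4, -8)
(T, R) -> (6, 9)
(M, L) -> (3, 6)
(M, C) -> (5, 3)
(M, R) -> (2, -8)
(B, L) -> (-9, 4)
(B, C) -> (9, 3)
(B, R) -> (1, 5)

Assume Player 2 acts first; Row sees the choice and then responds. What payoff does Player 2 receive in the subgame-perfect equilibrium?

Work backward from Row's decision.
- L: BR = T, leader payoff -1.
- C: BR = B, leader payoff 3.
- R: BR = T, leader payoff 9.
Player 2's induced payoffs are -1, 3, 9, so Player 2 commits to R. Subgame-perfect outcome: (T, R) with payoffs (6, 9).

9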